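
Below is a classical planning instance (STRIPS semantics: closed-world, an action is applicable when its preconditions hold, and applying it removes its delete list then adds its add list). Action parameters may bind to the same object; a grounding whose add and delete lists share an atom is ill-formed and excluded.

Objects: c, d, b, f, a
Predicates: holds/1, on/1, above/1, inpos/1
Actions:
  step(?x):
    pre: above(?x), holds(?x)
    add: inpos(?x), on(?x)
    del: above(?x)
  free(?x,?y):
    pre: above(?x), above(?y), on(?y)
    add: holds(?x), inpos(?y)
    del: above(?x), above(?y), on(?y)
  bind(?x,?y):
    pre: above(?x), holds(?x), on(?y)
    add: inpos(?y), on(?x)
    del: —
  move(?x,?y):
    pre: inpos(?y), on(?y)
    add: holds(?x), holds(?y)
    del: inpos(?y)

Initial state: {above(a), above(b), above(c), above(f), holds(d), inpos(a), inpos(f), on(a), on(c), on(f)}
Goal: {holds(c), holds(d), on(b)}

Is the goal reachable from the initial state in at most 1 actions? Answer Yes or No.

No

1. free(c,c)  →  {above(a), above(b), above(f), holds(c), holds(d), inpos(a), inpos(c), inpos(f), on(a), on(f)}
2. move(b,f)  →  {above(a), above(b), above(f), holds(b), holds(c), holds(d), holds(f), inpos(a), inpos(c), on(a), on(f)}
3. step(b)  →  {above(a), above(f), holds(b), holds(c), holds(d), holds(f), inpos(a), inpos(b), inpos(c), on(a), on(b), on(f)}
optimal plan length = 3; 3 > 1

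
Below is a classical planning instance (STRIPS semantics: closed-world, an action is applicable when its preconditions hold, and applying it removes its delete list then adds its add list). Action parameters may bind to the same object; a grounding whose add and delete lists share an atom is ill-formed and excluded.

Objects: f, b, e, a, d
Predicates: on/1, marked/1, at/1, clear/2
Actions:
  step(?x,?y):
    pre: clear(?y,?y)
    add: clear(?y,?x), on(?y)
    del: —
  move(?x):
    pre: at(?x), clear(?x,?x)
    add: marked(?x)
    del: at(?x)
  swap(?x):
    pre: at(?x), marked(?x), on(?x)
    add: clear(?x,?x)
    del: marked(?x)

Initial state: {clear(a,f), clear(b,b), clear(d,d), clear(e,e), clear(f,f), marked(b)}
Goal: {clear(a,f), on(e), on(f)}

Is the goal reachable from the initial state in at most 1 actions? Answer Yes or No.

No

1. step(f,f)  →  {clear(a,f), clear(b,b), clear(d,d), clear(e,e), clear(f,f), marked(b), on(f)}
2. step(f,e)  →  {clear(a,f), clear(b,b), clear(d,d), clear(e,e), clear(e,f), clear(f,f), marked(b), on(e), on(f)}
optimal plan length = 2; 2 > 1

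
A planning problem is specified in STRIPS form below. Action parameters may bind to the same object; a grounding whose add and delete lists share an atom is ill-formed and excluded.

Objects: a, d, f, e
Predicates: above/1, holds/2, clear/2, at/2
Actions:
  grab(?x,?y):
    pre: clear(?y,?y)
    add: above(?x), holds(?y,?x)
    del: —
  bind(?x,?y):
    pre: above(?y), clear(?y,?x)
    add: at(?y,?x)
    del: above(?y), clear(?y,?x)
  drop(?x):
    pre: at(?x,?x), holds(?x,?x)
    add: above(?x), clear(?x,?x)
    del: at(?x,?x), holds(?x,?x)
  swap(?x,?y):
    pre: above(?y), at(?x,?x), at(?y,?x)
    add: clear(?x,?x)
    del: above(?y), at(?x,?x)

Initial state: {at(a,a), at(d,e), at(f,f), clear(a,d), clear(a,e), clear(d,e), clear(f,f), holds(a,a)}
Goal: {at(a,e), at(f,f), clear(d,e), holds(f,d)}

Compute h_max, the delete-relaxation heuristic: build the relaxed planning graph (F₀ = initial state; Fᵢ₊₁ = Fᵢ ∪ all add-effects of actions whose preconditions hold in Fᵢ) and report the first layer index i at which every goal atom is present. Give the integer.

F0 = init (8 atoms)
F1 = F0 ∪ {above(a), above(d), above(e), above(f), clear(a,a), holds(f,a), holds(f,d), holds(f,e), holds(f,f)}  (17 atoms)
F2 = F1 ∪ {at(a,d), at(a,e), holds(a,d), holds(a,e), holds(a,f)}  (22 atoms)
goal ⊆ F2  ⇒  h_max = 2

2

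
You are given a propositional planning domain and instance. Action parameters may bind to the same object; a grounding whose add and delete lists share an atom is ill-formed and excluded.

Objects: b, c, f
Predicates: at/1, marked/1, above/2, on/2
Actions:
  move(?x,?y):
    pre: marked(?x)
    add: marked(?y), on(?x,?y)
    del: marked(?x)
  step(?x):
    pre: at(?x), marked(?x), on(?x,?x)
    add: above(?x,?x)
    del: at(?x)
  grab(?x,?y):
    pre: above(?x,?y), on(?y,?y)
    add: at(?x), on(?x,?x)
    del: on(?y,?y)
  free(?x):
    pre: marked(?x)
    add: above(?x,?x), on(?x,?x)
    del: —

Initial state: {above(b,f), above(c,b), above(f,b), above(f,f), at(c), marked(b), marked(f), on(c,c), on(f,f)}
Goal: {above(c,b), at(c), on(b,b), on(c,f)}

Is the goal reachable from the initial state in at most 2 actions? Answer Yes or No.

1. move(b,c)  →  {above(b,f), above(c,b), above(f,b), above(f,f), at(c), marked(c), marked(f), on(b,c), on(c,c), on(f,f)}
2. move(c,f)  →  {above(b,f), above(c,b), above(f,b), above(f,f), at(c), marked(f), on(b,c), on(c,c), on(c,f), on(f,f)}
3. grab(b,f)  →  {above(b,f), above(c,b), above(f,b), above(f,f), at(b), at(c), marked(f), on(b,b), on(b,c), on(c,c), on(c,f)}
optimal plan length = 3; 3 > 2

No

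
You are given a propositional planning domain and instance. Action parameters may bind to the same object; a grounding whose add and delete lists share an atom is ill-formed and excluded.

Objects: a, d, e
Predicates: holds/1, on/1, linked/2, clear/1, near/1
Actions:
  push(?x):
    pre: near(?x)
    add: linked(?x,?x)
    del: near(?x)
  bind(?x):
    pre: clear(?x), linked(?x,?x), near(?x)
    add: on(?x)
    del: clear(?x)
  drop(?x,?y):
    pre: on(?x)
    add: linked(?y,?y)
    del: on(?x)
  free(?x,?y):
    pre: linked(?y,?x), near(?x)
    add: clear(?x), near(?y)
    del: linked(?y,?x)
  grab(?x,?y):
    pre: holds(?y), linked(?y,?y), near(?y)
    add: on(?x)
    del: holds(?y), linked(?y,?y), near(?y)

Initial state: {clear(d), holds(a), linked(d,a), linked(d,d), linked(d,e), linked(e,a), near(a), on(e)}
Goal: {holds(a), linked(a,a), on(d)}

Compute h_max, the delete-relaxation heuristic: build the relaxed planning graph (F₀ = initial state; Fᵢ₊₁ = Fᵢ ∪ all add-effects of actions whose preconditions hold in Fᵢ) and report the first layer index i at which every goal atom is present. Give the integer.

F0 = init (8 atoms)
F1 = F0 ∪ {clear(a), linked(a,a), linked(e,e), near(d), near(e)}  (13 atoms)
F2 = F1 ∪ {clear(e), on(a), on(d)}  (16 atoms)
goal ⊆ F2  ⇒  h_max = 2

2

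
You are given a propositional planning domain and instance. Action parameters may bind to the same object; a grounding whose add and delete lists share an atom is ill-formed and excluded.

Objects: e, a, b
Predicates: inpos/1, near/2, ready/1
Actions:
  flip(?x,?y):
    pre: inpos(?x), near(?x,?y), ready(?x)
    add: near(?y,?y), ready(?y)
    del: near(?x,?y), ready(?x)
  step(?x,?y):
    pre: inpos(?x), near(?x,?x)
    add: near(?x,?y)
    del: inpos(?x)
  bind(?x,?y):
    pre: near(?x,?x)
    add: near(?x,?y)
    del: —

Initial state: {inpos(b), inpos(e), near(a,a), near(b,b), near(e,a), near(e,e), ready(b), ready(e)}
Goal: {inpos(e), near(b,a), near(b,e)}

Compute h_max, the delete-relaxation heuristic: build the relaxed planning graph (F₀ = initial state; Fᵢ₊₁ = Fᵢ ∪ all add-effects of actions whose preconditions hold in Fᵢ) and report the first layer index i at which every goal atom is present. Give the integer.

F0 = init (8 atoms)
F1 = F0 ∪ {near(a,b), near(a,e), near(b,a), near(b,e), near(e,b), ready(a)}  (14 atoms)
goal ⊆ F1  ⇒  h_max = 1

1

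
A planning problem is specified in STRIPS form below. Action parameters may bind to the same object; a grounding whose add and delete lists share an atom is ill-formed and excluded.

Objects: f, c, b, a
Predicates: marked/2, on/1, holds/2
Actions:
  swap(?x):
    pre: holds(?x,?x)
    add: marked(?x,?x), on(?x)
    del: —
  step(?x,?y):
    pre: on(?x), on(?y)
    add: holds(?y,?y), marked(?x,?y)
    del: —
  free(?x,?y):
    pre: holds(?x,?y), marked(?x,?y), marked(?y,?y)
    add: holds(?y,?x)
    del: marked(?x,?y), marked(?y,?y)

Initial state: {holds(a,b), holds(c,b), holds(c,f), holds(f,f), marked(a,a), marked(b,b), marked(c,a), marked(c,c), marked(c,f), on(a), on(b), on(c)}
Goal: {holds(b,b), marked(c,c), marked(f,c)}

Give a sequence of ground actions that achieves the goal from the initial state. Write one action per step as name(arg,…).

1. swap(f)  →  {holds(a,b), holds(c,b), holds(c,f), holds(f,f), marked(a,a), marked(b,b), marked(c,a), marked(c,c), marked(c,f), marked(f,f), on(a), on(b), on(c), on(f)}
2. step(f,c)  →  {holds(a,b), holds(c,b), holds(c,c), holds(c,f), holds(f,f), marked(a,a), marked(b,b), marked(c,a), marked(c,c), marked(c,f), marked(f,c), marked(f,f), on(a), on(b), on(c), on(f)}
3. step(f,b)  →  {holds(a,b), holds(b,b), holds(c,b), holds(c,c), holds(c,f), holds(f,f), marked(a,a), marked(b,b), marked(c,a), marked(c,c), marked(c,f), marked(f,b), marked(f,c), marked(f,f), on(a), on(b), on(c), on(f)}

swap(f); step(f,c); step(f,b)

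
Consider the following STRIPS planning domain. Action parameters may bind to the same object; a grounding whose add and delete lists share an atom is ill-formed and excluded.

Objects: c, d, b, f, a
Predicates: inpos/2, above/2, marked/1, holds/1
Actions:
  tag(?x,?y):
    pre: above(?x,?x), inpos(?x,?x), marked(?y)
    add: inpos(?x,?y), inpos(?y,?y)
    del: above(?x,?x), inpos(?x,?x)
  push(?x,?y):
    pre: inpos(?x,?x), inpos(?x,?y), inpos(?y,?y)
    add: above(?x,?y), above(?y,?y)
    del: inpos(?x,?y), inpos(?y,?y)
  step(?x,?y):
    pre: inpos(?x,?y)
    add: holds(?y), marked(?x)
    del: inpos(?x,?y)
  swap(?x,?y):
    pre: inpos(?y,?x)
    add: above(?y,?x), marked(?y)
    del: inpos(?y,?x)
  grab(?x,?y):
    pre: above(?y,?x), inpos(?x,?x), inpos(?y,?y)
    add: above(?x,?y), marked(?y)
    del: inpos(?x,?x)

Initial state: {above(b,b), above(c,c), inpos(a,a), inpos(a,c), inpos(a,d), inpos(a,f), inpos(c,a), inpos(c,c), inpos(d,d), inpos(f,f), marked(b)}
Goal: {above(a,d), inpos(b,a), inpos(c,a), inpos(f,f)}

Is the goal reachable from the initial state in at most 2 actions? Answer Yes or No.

1. tag(c,b)  →  {above(b,b), inpos(a,a), inpos(a,c), inpos(a,d), inpos(a,f), inpos(b,b), inpos(c,a), inpos(c,b), inpos(d,d), inpos(f,f), marked(b)}
2. swap(d,a)  →  {above(a,d), above(b,b), inpos(a,a), inpos(a,c), inpos(a,f), inpos(b,b), inpos(c,a), inpos(c,b), inpos(d,d), inpos(f,f), marked(a), marked(b)}
3. tag(b,a)  →  {above(a,d), inpos(a,a), inpos(a,c), inpos(a,f), inpos(b,a), inpos(c,a), inpos(c,b), inpos(d,d), inpos(f,f), marked(a), marked(b)}
optimal plan length = 3; 3 > 2

No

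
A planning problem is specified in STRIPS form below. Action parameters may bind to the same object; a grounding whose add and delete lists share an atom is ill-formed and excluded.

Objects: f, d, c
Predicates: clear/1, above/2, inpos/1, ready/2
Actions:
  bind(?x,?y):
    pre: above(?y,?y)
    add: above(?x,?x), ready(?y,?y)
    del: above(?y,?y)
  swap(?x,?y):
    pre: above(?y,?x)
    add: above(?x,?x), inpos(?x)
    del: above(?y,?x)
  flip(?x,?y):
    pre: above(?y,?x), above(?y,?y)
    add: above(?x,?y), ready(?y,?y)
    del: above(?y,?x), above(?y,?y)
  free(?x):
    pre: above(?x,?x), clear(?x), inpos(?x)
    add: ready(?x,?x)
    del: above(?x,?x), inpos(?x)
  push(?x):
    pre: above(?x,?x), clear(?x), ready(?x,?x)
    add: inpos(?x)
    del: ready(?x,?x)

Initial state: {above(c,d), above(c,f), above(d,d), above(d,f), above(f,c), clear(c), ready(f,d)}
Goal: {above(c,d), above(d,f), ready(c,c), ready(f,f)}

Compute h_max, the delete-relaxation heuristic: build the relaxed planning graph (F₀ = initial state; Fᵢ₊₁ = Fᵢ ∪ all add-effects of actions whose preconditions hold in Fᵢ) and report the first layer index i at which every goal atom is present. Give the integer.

2

F0 = init (7 atoms)
F1 = F0 ∪ {above(c,c), above(f,d), above(f,f), inpos(c), inpos(d), inpos(f), ready(d,d)}  (14 atoms)
F2 = F1 ∪ {above(d,c), ready(c,c), ready(f,f)}  (17 atoms)
goal ⊆ F2  ⇒  h_max = 2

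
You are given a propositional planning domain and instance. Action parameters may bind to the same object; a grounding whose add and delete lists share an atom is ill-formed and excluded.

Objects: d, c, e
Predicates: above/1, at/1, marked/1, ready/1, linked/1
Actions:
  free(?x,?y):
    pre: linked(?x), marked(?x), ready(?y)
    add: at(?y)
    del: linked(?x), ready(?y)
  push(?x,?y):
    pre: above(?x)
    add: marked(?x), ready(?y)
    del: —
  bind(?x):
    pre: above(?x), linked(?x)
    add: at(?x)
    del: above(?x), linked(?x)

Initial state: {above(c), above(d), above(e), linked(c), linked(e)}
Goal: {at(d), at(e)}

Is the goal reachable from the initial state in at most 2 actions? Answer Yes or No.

1. push(c,d)  →  {above(c), above(d), above(e), linked(c), linked(e), marked(c), ready(d)}
2. free(c,d)  →  {above(c), above(d), above(e), at(d), linked(e), marked(c)}
3. bind(e)  →  {above(c), above(d), at(d), at(e), marked(c)}
optimal plan length = 3; 3 > 2

No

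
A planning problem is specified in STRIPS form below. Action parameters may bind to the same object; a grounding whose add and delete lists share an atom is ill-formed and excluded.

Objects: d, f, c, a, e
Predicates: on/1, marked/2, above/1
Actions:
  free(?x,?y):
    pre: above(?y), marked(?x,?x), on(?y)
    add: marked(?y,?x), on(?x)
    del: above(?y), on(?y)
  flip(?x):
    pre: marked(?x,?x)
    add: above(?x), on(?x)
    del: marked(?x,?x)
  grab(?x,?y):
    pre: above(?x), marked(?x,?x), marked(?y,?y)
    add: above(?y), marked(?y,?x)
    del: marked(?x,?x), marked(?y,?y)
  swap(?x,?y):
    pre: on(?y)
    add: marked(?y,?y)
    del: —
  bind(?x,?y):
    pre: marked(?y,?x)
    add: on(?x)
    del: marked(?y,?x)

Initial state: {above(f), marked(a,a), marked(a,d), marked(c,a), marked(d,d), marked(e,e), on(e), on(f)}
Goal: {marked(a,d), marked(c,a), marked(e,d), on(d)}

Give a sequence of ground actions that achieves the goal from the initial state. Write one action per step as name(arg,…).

1. flip(e)  →  {above(e), above(f), marked(a,a), marked(a,d), marked(c,a), marked(d,d), on(e), on(f)}
2. free(d,e)  →  {above(f), marked(a,a), marked(a,d), marked(c,a), marked(d,d), marked(e,d), on(d), on(f)}

flip(e); free(d,e)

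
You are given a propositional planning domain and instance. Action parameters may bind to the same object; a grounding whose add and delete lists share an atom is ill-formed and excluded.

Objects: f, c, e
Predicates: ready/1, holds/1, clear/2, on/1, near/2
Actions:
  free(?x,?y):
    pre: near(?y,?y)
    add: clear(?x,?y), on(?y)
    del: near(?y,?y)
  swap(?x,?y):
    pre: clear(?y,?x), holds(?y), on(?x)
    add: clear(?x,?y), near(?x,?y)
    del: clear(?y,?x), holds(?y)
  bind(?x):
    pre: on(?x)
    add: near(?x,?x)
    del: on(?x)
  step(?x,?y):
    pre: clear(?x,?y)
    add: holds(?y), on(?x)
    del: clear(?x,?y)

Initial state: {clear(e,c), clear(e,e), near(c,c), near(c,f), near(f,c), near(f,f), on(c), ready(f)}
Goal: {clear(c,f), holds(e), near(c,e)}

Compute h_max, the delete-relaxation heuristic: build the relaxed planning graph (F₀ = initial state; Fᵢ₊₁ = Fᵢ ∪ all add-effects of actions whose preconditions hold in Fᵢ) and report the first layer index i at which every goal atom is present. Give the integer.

2

F0 = init (8 atoms)
F1 = F0 ∪ {clear(c,c), clear(c,f), clear(e,f), clear(f,c), clear(f,f), holds(c), holds(e), on(e), on(f)}  (17 atoms)
F2 = F1 ∪ {clear(c,e), clear(f,e), holds(f), near(c,e), near(e,e), near(f,e)}  (23 atoms)
goal ⊆ F2  ⇒  h_max = 2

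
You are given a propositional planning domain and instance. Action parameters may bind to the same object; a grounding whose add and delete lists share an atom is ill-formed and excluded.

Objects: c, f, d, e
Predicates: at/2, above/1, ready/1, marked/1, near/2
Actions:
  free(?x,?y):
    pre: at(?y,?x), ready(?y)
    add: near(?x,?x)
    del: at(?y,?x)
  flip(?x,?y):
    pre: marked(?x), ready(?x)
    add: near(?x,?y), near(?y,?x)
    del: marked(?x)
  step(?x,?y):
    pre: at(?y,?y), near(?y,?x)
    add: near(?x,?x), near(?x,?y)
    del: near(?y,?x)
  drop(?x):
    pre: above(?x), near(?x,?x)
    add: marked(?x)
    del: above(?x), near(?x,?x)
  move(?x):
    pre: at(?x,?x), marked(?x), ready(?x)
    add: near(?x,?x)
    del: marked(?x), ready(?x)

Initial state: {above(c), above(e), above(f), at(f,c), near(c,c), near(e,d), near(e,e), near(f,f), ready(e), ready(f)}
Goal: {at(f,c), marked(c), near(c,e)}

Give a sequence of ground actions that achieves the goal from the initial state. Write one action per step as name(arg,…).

drop(c); drop(e); flip(e,c)

1. drop(c)  →  {above(e), above(f), at(f,c), marked(c), near(e,d), near(e,e), near(f,f), ready(e), ready(f)}
2. drop(e)  →  {above(f), at(f,c), marked(c), marked(e), near(e,d), near(f,f), ready(e), ready(f)}
3. flip(e,c)  →  {above(f), at(f,c), marked(c), near(c,e), near(e,c), near(e,d), near(f,f), ready(e), ready(f)}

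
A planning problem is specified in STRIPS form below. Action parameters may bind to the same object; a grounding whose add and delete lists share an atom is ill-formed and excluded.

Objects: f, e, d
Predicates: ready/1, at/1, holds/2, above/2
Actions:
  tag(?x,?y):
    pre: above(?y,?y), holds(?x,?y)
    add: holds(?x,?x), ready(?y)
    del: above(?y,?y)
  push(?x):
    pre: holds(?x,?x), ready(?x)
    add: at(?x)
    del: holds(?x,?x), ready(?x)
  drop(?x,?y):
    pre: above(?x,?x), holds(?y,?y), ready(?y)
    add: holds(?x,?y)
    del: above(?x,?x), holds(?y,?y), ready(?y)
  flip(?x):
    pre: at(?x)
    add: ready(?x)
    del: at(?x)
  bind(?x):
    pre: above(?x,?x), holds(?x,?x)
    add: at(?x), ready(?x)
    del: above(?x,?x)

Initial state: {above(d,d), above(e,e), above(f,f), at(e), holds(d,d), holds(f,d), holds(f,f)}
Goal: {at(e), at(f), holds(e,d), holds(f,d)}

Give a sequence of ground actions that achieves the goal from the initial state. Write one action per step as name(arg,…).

1. tag(f,d)  →  {above(e,e), above(f,f), at(e), holds(d,d), holds(f,d), holds(f,f), ready(d)}
2. drop(e,d)  →  {above(f,f), at(e), holds(e,d), holds(f,d), holds(f,f)}
3. bind(f)  →  {at(e), at(f), holds(e,d), holds(f,d), holds(f,f), ready(f)}

tag(f,d); drop(e,d); bind(f)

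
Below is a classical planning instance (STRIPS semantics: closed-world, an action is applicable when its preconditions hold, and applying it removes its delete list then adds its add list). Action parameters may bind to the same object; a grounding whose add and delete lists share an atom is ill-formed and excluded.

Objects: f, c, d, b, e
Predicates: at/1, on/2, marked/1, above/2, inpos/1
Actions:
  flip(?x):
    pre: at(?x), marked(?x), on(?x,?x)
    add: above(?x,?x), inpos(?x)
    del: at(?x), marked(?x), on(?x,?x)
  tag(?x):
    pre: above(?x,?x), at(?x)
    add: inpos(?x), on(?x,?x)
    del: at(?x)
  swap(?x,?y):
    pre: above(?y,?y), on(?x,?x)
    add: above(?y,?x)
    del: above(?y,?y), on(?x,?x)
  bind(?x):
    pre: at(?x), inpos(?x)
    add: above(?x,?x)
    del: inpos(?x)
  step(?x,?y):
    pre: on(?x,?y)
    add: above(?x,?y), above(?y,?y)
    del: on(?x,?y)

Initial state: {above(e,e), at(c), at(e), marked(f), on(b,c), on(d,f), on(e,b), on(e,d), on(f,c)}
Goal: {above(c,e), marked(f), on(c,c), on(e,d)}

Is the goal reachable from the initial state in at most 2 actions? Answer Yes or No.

No

1. tag(e)  →  {above(e,e), at(c), inpos(e), marked(f), on(b,c), on(d,f), on(e,b), on(e,d), on(e,e), on(f,c)}
2. step(f,c)  →  {above(c,c), above(e,e), above(f,c), at(c), inpos(e), marked(f), on(b,c), on(d,f), on(e,b), on(e,d), on(e,e)}
3. tag(c)  →  {above(c,c), above(e,e), above(f,c), inpos(c), inpos(e), marked(f), on(b,c), on(c,c), on(d,f), on(e,b), on(e,d), on(e,e)}
4. swap(e,c)  →  {above(c,e), above(e,e), above(f,c), inpos(c), inpos(e), marked(f), on(b,c), on(c,c), on(d,f), on(e,b), on(e,d)}
optimal plan length = 4; 4 > 2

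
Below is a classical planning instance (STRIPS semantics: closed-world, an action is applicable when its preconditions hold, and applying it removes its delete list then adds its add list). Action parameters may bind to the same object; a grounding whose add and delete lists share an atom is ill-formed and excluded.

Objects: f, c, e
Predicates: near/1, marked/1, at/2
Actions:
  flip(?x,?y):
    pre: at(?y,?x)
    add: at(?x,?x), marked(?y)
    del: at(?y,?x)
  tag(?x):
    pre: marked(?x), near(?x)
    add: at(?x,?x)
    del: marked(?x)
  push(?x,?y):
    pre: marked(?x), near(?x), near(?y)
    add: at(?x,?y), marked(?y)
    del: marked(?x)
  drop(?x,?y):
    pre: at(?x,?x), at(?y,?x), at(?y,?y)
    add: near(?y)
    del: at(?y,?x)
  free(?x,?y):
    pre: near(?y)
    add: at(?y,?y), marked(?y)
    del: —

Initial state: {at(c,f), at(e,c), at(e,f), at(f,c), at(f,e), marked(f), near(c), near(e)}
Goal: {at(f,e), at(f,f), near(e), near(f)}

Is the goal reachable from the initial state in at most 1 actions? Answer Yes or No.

No

1. flip(f,c)  →  {at(e,c), at(e,f), at(f,c), at(f,e), at(f,f), marked(c), marked(f), near(c), near(e)}
2. flip(c,e)  →  {at(c,c), at(e,f), at(f,c), at(f,e), at(f,f), marked(c), marked(e), marked(f), near(c), near(e)}
3. drop(c,f)  →  {at(c,c), at(e,f), at(f,e), at(f,f), marked(c), marked(e), marked(f), near(c), near(e), near(f)}
optimal plan length = 3; 3 > 1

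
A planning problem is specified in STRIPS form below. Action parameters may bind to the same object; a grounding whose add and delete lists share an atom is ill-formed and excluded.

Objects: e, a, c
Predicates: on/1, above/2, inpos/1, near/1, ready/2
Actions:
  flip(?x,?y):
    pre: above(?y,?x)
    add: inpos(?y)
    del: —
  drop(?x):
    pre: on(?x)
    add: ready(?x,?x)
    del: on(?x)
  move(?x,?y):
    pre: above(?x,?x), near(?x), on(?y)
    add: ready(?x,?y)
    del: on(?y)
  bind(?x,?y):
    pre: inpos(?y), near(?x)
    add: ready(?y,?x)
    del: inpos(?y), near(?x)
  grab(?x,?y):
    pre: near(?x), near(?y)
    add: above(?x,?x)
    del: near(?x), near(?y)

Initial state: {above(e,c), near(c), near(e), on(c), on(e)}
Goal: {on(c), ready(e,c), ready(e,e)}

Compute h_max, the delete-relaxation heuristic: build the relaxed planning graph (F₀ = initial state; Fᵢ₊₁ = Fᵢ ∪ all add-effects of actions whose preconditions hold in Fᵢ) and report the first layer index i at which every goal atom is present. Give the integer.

2

F0 = init (5 atoms)
F1 = F0 ∪ {above(c,c), above(e,e), inpos(e), ready(c,c), ready(e,e)}  (10 atoms)
F2 = F1 ∪ {inpos(c), ready(c,e), ready(e,c)}  (13 atoms)
goal ⊆ F2  ⇒  h_max = 2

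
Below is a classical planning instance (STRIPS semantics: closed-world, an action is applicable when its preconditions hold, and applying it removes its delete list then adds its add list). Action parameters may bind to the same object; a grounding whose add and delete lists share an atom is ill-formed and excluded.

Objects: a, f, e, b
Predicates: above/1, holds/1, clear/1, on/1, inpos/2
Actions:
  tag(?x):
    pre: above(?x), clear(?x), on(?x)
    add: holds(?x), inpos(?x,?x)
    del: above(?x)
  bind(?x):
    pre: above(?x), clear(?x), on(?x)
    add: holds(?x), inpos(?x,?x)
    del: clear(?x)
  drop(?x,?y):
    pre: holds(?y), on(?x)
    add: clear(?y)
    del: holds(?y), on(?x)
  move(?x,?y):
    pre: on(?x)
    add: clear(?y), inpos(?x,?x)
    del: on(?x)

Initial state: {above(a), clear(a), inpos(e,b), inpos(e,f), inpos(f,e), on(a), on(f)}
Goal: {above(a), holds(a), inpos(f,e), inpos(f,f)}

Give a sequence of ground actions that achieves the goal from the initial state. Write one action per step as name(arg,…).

1. bind(a)  →  {above(a), holds(a), inpos(a,a), inpos(e,b), inpos(e,f), inpos(f,e), on(a), on(f)}
2. move(f,a)  →  {above(a), clear(a), holds(a), inpos(a,a), inpos(e,b), inpos(e,f), inpos(f,e), inpos(f,f), on(a)}

bind(a); move(f,a)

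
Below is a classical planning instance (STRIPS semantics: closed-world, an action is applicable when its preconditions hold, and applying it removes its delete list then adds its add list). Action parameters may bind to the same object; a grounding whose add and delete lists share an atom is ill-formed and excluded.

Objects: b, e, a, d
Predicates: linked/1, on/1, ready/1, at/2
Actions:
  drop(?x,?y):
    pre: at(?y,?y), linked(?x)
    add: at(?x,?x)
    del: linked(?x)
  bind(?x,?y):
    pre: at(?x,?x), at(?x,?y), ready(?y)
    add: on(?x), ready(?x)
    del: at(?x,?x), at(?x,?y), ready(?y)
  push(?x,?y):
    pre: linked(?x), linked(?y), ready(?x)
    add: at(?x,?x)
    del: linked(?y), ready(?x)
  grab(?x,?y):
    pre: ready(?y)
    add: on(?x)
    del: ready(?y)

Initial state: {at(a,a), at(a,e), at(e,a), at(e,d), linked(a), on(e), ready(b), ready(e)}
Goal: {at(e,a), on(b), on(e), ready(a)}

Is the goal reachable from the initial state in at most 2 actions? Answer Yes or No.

1. bind(a,e)  →  {at(e,a), at(e,d), linked(a), on(a), on(e), ready(a), ready(b)}
2. grab(b,b)  →  {at(e,a), at(e,d), linked(a), on(a), on(b), on(e), ready(a)}
optimal plan length = 2; 2 ≤ 2

Yes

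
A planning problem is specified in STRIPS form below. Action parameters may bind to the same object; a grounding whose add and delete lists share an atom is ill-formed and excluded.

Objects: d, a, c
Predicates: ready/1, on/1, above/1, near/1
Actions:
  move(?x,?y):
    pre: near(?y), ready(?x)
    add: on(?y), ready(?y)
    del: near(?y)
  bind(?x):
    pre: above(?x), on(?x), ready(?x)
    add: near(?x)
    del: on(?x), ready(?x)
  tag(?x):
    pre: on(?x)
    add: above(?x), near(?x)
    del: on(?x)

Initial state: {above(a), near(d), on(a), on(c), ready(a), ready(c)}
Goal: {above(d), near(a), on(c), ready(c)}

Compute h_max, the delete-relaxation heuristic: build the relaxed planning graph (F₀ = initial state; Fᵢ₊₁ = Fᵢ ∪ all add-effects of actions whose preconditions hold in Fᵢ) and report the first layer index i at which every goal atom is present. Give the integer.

F0 = init (6 atoms)
F1 = F0 ∪ {above(c), near(a), near(c), on(d), ready(d)}  (11 atoms)
F2 = F1 ∪ {above(d)}  (12 atoms)
goal ⊆ F2  ⇒  h_max = 2

2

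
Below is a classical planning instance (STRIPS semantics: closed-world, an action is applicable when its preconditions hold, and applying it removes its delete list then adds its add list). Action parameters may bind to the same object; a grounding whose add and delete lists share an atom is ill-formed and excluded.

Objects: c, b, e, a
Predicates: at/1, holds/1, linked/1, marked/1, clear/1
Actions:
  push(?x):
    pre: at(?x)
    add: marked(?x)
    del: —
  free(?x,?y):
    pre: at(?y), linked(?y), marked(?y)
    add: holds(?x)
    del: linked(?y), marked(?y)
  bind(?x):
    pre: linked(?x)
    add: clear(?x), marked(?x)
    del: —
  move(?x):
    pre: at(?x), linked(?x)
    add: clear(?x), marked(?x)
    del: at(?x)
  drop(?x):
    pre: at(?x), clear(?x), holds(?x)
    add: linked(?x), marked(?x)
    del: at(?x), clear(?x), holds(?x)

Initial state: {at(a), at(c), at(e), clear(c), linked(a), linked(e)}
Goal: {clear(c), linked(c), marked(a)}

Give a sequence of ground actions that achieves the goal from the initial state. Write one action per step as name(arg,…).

push(e); push(a); free(c,e); drop(c); bind(c)

1. push(e)  →  {at(a), at(c), at(e), clear(c), linked(a), linked(e), marked(e)}
2. push(a)  →  {at(a), at(c), at(e), clear(c), linked(a), linked(e), marked(a), marked(e)}
3. free(c,e)  →  {at(a), at(c), at(e), clear(c), holds(c), linked(a), marked(a)}
4. drop(c)  →  {at(a), at(e), linked(a), linked(c), marked(a), marked(c)}
5. bind(c)  →  {at(a), at(e), clear(c), linked(a), linked(c), marked(a), marked(c)}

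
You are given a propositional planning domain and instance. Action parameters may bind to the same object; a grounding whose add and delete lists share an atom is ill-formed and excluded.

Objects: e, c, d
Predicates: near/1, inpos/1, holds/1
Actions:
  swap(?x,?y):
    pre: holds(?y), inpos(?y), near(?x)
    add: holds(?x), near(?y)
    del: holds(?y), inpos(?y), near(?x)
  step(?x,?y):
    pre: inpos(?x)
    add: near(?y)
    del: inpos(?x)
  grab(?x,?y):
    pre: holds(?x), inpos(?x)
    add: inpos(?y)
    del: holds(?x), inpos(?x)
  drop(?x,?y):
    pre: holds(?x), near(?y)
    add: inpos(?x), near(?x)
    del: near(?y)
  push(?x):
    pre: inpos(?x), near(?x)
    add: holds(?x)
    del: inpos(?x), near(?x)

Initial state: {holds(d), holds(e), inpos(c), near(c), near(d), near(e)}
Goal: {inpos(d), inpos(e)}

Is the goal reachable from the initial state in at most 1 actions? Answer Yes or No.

No

1. drop(e,c)  →  {holds(d), holds(e), inpos(c), inpos(e), near(d), near(e)}
2. drop(d,e)  →  {holds(d), holds(e), inpos(c), inpos(d), inpos(e), near(d)}
optimal plan length = 2; 2 > 1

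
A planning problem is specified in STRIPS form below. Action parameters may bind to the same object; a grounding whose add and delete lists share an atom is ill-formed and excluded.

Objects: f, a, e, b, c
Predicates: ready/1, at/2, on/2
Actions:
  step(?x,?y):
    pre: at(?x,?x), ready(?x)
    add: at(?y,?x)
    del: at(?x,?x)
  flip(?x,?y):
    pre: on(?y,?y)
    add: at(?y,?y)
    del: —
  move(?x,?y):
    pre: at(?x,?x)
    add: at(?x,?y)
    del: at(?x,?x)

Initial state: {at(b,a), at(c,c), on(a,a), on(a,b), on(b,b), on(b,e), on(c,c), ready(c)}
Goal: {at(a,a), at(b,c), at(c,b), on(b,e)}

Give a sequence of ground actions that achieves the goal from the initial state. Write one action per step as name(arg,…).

step(c,b); flip(f,a); flip(f,c); move(c,b)

1. step(c,b)  →  {at(b,a), at(b,c), on(a,a), on(a,b), on(b,b), on(b,e), on(c,c), ready(c)}
2. flip(f,a)  →  {at(a,a), at(b,a), at(b,c), on(a,a), on(a,b), on(b,b), on(b,e), on(c,c), ready(c)}
3. flip(f,c)  →  {at(a,a), at(b,a), at(b,c), at(c,c), on(a,a), on(a,b), on(b,b), on(b,e), on(c,c), ready(c)}
4. move(c,b)  →  {at(a,a), at(b,a), at(b,c), at(c,b), on(a,a), on(a,b), on(b,b), on(b,e), on(c,c), ready(c)}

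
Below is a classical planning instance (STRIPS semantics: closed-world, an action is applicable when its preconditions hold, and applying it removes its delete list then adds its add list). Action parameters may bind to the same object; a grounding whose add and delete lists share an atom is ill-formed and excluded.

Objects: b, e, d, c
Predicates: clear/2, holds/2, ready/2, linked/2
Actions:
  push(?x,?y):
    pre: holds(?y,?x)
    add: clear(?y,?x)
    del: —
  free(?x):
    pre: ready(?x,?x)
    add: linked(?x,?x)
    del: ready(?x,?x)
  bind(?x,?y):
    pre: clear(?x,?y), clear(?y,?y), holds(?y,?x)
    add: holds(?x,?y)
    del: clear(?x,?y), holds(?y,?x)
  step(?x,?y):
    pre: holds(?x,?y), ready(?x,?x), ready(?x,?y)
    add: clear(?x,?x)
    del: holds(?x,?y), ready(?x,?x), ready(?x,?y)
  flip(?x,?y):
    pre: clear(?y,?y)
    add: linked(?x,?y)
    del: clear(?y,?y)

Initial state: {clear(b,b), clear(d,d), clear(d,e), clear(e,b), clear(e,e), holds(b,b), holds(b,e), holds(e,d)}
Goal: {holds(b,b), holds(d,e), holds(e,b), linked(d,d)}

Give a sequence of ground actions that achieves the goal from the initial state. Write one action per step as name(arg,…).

bind(e,b); bind(d,e); flip(d,d)

1. bind(e,b)  →  {clear(b,b), clear(d,d), clear(d,e), clear(e,e), holds(b,b), holds(e,b), holds(e,d)}
2. bind(d,e)  →  {clear(b,b), clear(d,d), clear(e,e), holds(b,b), holds(d,e), holds(e,b)}
3. flip(d,d)  →  {clear(b,b), clear(e,e), holds(b,b), holds(d,e), holds(e,b), linked(d,d)}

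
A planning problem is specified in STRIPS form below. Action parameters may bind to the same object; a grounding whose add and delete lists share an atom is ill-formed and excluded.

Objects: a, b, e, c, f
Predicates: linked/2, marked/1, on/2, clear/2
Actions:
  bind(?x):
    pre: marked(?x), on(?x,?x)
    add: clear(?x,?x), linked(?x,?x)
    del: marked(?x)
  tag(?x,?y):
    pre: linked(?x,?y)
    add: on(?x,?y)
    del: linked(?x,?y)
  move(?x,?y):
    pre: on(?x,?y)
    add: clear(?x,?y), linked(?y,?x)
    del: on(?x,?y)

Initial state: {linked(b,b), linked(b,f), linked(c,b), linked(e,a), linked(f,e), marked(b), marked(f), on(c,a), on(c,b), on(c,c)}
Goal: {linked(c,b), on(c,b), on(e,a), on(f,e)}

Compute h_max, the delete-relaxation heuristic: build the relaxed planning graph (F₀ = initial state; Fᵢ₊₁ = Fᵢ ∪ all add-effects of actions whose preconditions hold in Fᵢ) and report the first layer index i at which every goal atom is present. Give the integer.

1

F0 = init (10 atoms)
F1 = F0 ∪ {clear(c,a), clear(c,b), clear(c,c), linked(a,c), linked(b,c), linked(c,c), on(b,b), on(b,f), on(e,a), on(f,e)}  (20 atoms)
goal ⊆ F1  ⇒  h_max = 1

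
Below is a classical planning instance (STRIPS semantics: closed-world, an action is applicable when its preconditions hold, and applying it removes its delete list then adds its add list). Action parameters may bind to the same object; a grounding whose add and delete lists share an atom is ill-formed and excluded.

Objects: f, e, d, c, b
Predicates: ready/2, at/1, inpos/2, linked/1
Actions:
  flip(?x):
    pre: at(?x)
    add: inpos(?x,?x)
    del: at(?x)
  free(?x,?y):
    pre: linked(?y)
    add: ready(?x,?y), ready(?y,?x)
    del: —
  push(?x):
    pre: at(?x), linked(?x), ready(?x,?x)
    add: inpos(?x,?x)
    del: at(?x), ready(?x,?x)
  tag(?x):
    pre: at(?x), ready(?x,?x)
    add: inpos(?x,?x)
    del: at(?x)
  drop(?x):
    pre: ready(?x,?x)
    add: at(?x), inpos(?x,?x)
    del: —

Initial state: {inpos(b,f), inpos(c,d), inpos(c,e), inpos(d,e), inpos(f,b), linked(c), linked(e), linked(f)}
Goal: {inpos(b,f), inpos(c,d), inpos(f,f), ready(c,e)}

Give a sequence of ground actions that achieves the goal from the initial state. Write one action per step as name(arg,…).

1. free(f,f)  →  {inpos(b,f), inpos(c,d), inpos(c,e), inpos(d,e), inpos(f,b), linked(c), linked(e), linked(f), ready(f,f)}
2. free(e,c)  →  {inpos(b,f), inpos(c,d), inpos(c,e), inpos(d,e), inpos(f,b), linked(c), linked(e), linked(f), ready(c,e), ready(e,c), ready(f,f)}
3. drop(f)  →  {at(f), inpos(b,f), inpos(c,d), inpos(c,e), inpos(d,e), inpos(f,b), inpos(f,f), linked(c), linked(e), linked(f), ready(c,e), ready(e,c), ready(f,f)}

free(f,f); free(e,c); drop(f)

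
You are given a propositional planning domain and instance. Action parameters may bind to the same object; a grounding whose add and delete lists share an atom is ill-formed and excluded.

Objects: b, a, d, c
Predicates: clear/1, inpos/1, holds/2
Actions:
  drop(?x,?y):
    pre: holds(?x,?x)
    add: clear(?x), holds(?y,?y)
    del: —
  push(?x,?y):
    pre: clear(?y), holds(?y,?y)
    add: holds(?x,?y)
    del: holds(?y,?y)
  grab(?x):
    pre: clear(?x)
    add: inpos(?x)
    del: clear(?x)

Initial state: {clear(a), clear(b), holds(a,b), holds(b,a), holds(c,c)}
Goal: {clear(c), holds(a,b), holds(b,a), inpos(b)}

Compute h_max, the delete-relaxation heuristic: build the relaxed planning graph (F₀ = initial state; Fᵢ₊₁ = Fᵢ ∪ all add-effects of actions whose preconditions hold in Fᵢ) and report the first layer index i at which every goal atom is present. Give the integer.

1

F0 = init (5 atoms)
F1 = F0 ∪ {clear(c), holds(a,a), holds(b,b), holds(d,d), inpos(a), inpos(b)}  (11 atoms)
goal ⊆ F1  ⇒  h_max = 1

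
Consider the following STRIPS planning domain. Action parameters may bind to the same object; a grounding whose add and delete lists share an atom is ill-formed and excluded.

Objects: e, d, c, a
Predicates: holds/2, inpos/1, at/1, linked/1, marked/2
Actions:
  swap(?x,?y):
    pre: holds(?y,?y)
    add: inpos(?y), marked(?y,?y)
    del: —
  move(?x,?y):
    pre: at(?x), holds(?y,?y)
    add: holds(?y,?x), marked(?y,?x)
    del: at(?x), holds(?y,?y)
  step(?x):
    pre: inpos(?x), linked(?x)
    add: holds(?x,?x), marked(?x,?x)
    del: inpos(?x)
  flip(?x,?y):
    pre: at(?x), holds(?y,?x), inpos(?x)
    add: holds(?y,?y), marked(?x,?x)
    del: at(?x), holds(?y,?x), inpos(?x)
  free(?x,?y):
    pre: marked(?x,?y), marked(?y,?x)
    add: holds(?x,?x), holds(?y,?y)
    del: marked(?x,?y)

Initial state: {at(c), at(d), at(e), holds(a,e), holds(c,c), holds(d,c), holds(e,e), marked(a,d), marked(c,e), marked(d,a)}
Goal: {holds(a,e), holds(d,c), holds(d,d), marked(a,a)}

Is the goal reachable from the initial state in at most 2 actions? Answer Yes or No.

1. free(d,a)  →  {at(c), at(d), at(e), holds(a,a), holds(a,e), holds(c,c), holds(d,c), holds(d,d), holds(e,e), marked(a,d), marked(c,e)}
2. swap(e,a)  →  {at(c), at(d), at(e), holds(a,a), holds(a,e), holds(c,c), holds(d,c), holds(d,d), holds(e,e), inpos(a), marked(a,a), marked(a,d), marked(c,e)}
optimal plan length = 2; 2 ≤ 2

Yes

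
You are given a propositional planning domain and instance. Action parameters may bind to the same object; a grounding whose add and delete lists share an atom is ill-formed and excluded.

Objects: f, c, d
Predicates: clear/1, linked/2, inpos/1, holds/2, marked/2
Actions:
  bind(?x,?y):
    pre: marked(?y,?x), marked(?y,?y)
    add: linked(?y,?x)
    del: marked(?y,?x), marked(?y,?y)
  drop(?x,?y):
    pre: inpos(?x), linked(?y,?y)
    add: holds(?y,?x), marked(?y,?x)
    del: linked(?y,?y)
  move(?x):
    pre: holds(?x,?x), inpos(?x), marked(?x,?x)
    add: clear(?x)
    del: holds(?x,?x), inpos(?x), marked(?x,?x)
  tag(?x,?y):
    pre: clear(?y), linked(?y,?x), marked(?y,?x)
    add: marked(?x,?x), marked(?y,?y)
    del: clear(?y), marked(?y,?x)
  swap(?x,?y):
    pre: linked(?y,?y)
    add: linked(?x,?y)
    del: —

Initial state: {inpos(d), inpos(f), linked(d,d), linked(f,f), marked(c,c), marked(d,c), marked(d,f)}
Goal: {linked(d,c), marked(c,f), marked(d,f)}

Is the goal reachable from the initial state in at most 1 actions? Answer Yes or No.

No

1. bind(c,c)  →  {inpos(d), inpos(f), linked(c,c), linked(d,d), linked(f,f), marked(d,c), marked(d,f)}
2. swap(d,c)  →  {inpos(d), inpos(f), linked(c,c), linked(d,c), linked(d,d), linked(f,f), marked(d,c), marked(d,f)}
3. drop(f,c)  →  {holds(c,f), inpos(d), inpos(f), linked(d,c), linked(d,d), linked(f,f), marked(c,f), marked(d,c), marked(d,f)}
optimal plan length = 3; 3 > 1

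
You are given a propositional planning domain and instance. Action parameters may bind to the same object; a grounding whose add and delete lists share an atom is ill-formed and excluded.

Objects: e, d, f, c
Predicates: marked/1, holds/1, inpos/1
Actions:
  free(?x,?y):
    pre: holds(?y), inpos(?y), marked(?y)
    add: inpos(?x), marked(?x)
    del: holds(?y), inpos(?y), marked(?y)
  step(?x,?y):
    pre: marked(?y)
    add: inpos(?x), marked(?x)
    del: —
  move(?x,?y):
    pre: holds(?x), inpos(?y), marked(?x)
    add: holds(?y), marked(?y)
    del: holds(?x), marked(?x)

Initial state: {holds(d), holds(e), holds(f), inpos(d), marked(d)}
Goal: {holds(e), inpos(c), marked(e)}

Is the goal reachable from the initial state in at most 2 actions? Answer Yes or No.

Yes

1. free(e,d)  →  {holds(e), holds(f), inpos(e), marked(e)}
2. step(c,e)  →  {holds(e), holds(f), inpos(c), inpos(e), marked(c), marked(e)}
optimal plan length = 2; 2 ≤ 2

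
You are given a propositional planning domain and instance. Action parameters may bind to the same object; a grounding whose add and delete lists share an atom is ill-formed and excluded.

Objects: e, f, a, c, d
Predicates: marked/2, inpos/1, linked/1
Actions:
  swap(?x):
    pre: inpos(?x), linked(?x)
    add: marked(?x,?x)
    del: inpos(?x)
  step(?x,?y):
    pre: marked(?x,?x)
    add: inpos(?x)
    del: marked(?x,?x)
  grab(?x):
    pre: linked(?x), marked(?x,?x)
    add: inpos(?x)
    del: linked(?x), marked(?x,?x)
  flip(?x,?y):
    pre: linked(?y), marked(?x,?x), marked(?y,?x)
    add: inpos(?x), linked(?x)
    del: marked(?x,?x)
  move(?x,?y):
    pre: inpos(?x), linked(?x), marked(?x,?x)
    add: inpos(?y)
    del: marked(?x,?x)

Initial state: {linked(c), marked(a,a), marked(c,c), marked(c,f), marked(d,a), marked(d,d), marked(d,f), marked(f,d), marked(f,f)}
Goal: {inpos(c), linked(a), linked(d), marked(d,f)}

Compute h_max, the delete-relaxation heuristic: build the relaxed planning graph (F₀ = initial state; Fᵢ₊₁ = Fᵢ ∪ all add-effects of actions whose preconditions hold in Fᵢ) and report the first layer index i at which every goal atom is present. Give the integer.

3

F0 = init (9 atoms)
F1 = F0 ∪ {inpos(a), inpos(c), inpos(d), inpos(f), linked(f)}  (14 atoms)
F2 = F1 ∪ {inpos(e), linked(d)}  (16 atoms)
F3 = F2 ∪ {linked(a)}  (17 atoms)
goal ⊆ F3  ⇒  h_max = 3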